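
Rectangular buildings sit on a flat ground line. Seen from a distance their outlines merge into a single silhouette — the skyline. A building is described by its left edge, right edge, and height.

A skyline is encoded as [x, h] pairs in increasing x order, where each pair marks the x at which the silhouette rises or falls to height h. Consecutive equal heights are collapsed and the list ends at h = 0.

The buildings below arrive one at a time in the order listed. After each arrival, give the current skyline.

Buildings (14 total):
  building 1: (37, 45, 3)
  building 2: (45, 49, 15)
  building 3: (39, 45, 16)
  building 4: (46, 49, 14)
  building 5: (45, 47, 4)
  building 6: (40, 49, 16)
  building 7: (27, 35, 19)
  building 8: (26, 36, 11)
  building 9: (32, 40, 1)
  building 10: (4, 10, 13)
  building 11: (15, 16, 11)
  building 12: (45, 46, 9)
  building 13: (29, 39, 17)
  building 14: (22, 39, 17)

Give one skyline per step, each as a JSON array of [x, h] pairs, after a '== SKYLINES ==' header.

== SKYLINES ==
[[37,3],[45,0]]
[[37,3],[45,15],[49,0]]
[[37,3],[39,16],[45,15],[49,0]]
[[37,3],[39,16],[45,15],[49,0]]
[[37,3],[39,16],[45,15],[49,0]]
[[37,3],[39,16],[49,0]]
[[27,19],[35,0],[37,3],[39,16],[49,0]]
[[26,11],[27,19],[35,11],[36,0],[37,3],[39,16],[49,0]]
[[26,11],[27,19],[35,11],[36,1],[37,3],[39,16],[49,0]]
[[4,13],[10,0],[26,11],[27,19],[35,11],[36,1],[37,3],[39,16],[49,0]]
[[4,13],[10,0],[15,11],[16,0],[26,11],[27,19],[35,11],[36,1],[37,3],[39,16],[49,0]]
[[4,13],[10,0],[15,11],[16,0],[26,11],[27,19],[35,11],[36,1],[37,3],[39,16],[49,0]]
[[4,13],[10,0],[15,11],[16,0],[26,11],[27,19],[35,17],[39,16],[49,0]]
[[4,13],[10,0],[15,11],[16,0],[22,17],[27,19],[35,17],[39,16],[49,0]]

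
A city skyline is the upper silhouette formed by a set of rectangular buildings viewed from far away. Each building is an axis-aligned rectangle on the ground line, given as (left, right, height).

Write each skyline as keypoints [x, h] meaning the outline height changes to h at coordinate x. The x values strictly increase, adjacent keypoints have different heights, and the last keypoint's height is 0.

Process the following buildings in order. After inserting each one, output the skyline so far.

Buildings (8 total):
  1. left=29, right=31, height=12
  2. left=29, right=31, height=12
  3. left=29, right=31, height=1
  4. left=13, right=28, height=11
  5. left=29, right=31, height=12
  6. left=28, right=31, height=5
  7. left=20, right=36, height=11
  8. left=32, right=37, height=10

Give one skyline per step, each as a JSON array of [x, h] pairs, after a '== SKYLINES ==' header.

== SKYLINES ==
[[29,12],[31,0]]
[[29,12],[31,0]]
[[29,12],[31,0]]
[[13,11],[28,0],[29,12],[31,0]]
[[13,11],[28,0],[29,12],[31,0]]
[[13,11],[28,5],[29,12],[31,0]]
[[13,11],[29,12],[31,11],[36,0]]
[[13,11],[29,12],[31,11],[36,10],[37,0]]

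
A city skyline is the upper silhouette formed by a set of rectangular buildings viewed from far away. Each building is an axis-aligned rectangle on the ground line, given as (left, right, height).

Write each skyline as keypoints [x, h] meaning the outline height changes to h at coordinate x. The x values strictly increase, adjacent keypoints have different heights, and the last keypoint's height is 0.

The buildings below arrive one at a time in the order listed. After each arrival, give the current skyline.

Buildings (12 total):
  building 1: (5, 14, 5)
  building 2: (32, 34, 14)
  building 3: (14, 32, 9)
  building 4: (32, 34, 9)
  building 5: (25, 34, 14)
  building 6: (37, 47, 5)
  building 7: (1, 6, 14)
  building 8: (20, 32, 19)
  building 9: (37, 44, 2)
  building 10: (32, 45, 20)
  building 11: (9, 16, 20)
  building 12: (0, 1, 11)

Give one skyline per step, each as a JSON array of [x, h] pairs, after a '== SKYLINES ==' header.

== SKYLINES ==
[[5,5],[14,0]]
[[5,5],[14,0],[32,14],[34,0]]
[[5,5],[14,9],[32,14],[34,0]]
[[5,5],[14,9],[32,14],[34,0]]
[[5,5],[14,9],[25,14],[34,0]]
[[5,5],[14,9],[25,14],[34,0],[37,5],[47,0]]
[[1,14],[6,5],[14,9],[25,14],[34,0],[37,5],[47,0]]
[[1,14],[6,5],[14,9],[20,19],[32,14],[34,0],[37,5],[47,0]]
[[1,14],[6,5],[14,9],[20,19],[32,14],[34,0],[37,5],[47,0]]
[[1,14],[6,5],[14,9],[20,19],[32,20],[45,5],[47,0]]
[[1,14],[6,5],[9,20],[16,9],[20,19],[32,20],[45,5],[47,0]]
[[0,11],[1,14],[6,5],[9,20],[16,9],[20,19],[32,20],[45,5],[47,0]]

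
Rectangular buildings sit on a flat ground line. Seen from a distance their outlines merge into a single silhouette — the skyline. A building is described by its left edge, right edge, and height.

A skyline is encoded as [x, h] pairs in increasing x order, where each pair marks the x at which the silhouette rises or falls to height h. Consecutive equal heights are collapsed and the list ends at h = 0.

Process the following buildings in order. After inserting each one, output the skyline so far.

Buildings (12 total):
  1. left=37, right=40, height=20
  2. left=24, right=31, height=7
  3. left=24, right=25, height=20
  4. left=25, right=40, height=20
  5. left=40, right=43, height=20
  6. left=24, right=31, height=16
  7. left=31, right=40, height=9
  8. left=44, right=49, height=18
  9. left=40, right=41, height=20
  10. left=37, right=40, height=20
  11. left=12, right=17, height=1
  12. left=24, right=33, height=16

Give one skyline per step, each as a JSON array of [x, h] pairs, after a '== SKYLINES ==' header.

== SKYLINES ==
[[37,20],[40,0]]
[[24,7],[31,0],[37,20],[40,0]]
[[24,20],[25,7],[31,0],[37,20],[40,0]]
[[24,20],[40,0]]
[[24,20],[43,0]]
[[24,20],[43,0]]
[[24,20],[43,0]]
[[24,20],[43,0],[44,18],[49,0]]
[[24,20],[43,0],[44,18],[49,0]]
[[24,20],[43,0],[44,18],[49,0]]
[[12,1],[17,0],[24,20],[43,0],[44,18],[49,0]]
[[12,1],[17,0],[24,20],[43,0],[44,18],[49,0]]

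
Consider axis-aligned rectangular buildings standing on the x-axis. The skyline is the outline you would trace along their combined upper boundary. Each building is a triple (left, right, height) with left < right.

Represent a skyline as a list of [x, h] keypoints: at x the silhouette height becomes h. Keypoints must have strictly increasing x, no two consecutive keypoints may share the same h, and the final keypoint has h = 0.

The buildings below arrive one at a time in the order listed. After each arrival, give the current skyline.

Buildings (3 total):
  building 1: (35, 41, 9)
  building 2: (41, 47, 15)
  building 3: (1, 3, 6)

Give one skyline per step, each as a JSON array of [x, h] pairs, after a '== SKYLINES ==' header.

== SKYLINES ==
[[35,9],[41,0]]
[[35,9],[41,15],[47,0]]
[[1,6],[3,0],[35,9],[41,15],[47,0]]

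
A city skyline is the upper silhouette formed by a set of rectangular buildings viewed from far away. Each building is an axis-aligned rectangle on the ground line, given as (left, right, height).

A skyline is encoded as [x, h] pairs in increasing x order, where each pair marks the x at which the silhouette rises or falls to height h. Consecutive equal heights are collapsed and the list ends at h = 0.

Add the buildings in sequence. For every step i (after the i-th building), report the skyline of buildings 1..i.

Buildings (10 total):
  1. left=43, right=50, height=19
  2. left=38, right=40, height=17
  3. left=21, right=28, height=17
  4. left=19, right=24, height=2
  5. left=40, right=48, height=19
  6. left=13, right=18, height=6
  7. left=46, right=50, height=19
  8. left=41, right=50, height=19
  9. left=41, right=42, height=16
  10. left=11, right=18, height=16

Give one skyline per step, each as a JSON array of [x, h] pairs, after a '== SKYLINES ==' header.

== SKYLINES ==
[[43,19],[50,0]]
[[38,17],[40,0],[43,19],[50,0]]
[[21,17],[28,0],[38,17],[40,0],[43,19],[50,0]]
[[19,2],[21,17],[28,0],[38,17],[40,0],[43,19],[50,0]]
[[19,2],[21,17],[28,0],[38,17],[40,19],[50,0]]
[[13,6],[18,0],[19,2],[21,17],[28,0],[38,17],[40,19],[50,0]]
[[13,6],[18,0],[19,2],[21,17],[28,0],[38,17],[40,19],[50,0]]
[[13,6],[18,0],[19,2],[21,17],[28,0],[38,17],[40,19],[50,0]]
[[13,6],[18,0],[19,2],[21,17],[28,0],[38,17],[40,19],[50,0]]
[[11,16],[18,0],[19,2],[21,17],[28,0],[38,17],[40,19],[50,0]]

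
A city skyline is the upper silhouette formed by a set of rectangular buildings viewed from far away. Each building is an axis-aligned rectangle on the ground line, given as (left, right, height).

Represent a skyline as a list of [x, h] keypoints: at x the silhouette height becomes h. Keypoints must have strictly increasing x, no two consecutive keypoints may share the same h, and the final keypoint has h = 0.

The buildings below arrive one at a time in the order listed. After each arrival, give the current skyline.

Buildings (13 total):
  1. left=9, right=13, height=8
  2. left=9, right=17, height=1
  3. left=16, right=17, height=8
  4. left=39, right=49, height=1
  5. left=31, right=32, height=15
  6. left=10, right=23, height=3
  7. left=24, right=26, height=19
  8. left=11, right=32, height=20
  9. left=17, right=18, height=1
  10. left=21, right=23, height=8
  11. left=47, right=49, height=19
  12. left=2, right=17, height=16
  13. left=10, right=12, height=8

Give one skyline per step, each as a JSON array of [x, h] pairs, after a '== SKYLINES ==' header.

== SKYLINES ==
[[9,8],[13,0]]
[[9,8],[13,1],[17,0]]
[[9,8],[13,1],[16,8],[17,0]]
[[9,8],[13,1],[16,8],[17,0],[39,1],[49,0]]
[[9,8],[13,1],[16,8],[17,0],[31,15],[32,0],[39,1],[49,0]]
[[9,8],[13,3],[16,8],[17,3],[23,0],[31,15],[32,0],[39,1],[49,0]]
[[9,8],[13,3],[16,8],[17,3],[23,0],[24,19],[26,0],[31,15],[32,0],[39,1],[49,0]]
[[9,8],[11,20],[32,0],[39,1],[49,0]]
[[9,8],[11,20],[32,0],[39,1],[49,0]]
[[9,8],[11,20],[32,0],[39,1],[49,0]]
[[9,8],[11,20],[32,0],[39,1],[47,19],[49,0]]
[[2,16],[11,20],[32,0],[39,1],[47,19],[49,0]]
[[2,16],[11,20],[32,0],[39,1],[47,19],[49,0]]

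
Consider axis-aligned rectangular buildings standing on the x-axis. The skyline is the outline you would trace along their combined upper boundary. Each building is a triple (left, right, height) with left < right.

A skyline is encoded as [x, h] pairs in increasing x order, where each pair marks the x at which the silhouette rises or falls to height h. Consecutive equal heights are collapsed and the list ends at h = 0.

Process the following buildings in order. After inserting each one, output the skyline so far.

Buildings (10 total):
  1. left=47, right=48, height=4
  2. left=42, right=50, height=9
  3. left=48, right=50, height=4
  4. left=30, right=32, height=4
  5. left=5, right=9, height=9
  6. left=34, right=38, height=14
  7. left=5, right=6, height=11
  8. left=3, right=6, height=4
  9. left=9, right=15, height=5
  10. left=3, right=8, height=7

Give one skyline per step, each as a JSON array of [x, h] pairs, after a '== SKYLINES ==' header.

== SKYLINES ==
[[47,4],[48,0]]
[[42,9],[50,0]]
[[42,9],[50,0]]
[[30,4],[32,0],[42,9],[50,0]]
[[5,9],[9,0],[30,4],[32,0],[42,9],[50,0]]
[[5,9],[9,0],[30,4],[32,0],[34,14],[38,0],[42,9],[50,0]]
[[5,11],[6,9],[9,0],[30,4],[32,0],[34,14],[38,0],[42,9],[50,0]]
[[3,4],[5,11],[6,9],[9,0],[30,4],[32,0],[34,14],[38,0],[42,9],[50,0]]
[[3,4],[5,11],[6,9],[9,5],[15,0],[30,4],[32,0],[34,14],[38,0],[42,9],[50,0]]
[[3,7],[5,11],[6,9],[9,5],[15,0],[30,4],[32,0],[34,14],[38,0],[42,9],[50,0]]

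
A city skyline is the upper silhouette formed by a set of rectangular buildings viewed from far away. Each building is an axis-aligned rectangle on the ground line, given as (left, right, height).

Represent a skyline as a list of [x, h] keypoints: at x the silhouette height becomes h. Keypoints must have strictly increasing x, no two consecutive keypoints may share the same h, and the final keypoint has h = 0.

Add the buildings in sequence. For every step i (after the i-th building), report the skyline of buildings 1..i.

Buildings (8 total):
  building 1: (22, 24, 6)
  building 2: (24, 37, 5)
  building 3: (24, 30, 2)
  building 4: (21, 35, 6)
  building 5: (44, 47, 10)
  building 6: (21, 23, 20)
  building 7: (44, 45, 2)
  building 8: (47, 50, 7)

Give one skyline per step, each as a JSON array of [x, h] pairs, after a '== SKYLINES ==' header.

== SKYLINES ==
[[22,6],[24,0]]
[[22,6],[24,5],[37,0]]
[[22,6],[24,5],[37,0]]
[[21,6],[35,5],[37,0]]
[[21,6],[35,5],[37,0],[44,10],[47,0]]
[[21,20],[23,6],[35,5],[37,0],[44,10],[47,0]]
[[21,20],[23,6],[35,5],[37,0],[44,10],[47,0]]
[[21,20],[23,6],[35,5],[37,0],[44,10],[47,7],[50,0]]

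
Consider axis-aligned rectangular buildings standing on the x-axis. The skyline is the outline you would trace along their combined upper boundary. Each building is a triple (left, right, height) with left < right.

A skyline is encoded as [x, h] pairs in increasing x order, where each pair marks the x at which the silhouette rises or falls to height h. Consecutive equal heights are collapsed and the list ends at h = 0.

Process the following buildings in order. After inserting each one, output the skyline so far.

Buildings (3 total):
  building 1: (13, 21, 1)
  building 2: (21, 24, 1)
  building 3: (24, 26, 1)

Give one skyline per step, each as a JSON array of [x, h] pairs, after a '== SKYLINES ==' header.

== SKYLINES ==
[[13,1],[21,0]]
[[13,1],[24,0]]
[[13,1],[26,0]]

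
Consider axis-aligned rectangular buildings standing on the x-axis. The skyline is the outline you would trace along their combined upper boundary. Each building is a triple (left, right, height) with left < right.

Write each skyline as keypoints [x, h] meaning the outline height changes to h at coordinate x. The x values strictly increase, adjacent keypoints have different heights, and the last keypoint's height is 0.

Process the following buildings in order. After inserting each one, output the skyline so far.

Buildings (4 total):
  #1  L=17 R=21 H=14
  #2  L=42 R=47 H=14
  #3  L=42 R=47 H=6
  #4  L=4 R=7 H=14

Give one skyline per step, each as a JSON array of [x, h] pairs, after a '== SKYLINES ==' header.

== SKYLINES ==
[[17,14],[21,0]]
[[17,14],[21,0],[42,14],[47,0]]
[[17,14],[21,0],[42,14],[47,0]]
[[4,14],[7,0],[17,14],[21,0],[42,14],[47,0]]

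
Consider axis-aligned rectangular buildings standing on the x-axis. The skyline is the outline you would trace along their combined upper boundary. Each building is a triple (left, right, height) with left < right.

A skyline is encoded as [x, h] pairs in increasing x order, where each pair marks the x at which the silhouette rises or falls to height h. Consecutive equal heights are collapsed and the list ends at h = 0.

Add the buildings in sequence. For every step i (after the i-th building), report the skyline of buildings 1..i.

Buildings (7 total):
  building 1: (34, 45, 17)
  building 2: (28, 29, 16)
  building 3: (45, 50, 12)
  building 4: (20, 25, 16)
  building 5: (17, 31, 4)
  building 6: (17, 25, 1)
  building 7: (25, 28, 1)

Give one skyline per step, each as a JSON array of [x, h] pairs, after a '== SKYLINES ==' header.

== SKYLINES ==
[[34,17],[45,0]]
[[28,16],[29,0],[34,17],[45,0]]
[[28,16],[29,0],[34,17],[45,12],[50,0]]
[[20,16],[25,0],[28,16],[29,0],[34,17],[45,12],[50,0]]
[[17,4],[20,16],[25,4],[28,16],[29,4],[31,0],[34,17],[45,12],[50,0]]
[[17,4],[20,16],[25,4],[28,16],[29,4],[31,0],[34,17],[45,12],[50,0]]
[[17,4],[20,16],[25,4],[28,16],[29,4],[31,0],[34,17],[45,12],[50,0]]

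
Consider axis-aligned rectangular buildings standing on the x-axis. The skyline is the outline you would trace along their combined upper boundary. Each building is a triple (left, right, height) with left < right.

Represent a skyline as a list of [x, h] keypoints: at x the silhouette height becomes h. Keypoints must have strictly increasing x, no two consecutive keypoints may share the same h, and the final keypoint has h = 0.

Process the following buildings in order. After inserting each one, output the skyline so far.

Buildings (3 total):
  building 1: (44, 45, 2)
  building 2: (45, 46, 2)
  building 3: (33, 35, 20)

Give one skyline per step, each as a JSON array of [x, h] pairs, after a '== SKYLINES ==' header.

== SKYLINES ==
[[44,2],[45,0]]
[[44,2],[46,0]]
[[33,20],[35,0],[44,2],[46,0]]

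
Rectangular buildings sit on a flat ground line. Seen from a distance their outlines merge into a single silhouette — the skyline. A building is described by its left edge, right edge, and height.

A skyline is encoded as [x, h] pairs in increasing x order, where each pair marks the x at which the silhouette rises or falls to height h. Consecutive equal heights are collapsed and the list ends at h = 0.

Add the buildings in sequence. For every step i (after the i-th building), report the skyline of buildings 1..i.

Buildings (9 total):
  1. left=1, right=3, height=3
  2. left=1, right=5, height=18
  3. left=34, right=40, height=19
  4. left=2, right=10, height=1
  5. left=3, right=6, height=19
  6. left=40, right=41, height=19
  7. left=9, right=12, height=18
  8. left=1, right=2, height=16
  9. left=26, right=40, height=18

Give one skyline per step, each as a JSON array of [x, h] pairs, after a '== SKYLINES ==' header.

== SKYLINES ==
[[1,3],[3,0]]
[[1,18],[5,0]]
[[1,18],[5,0],[34,19],[40,0]]
[[1,18],[5,1],[10,0],[34,19],[40,0]]
[[1,18],[3,19],[6,1],[10,0],[34,19],[40,0]]
[[1,18],[3,19],[6,1],[10,0],[34,19],[41,0]]
[[1,18],[3,19],[6,1],[9,18],[12,0],[34,19],[41,0]]
[[1,18],[3,19],[6,1],[9,18],[12,0],[34,19],[41,0]]
[[1,18],[3,19],[6,1],[9,18],[12,0],[26,18],[34,19],[41,0]]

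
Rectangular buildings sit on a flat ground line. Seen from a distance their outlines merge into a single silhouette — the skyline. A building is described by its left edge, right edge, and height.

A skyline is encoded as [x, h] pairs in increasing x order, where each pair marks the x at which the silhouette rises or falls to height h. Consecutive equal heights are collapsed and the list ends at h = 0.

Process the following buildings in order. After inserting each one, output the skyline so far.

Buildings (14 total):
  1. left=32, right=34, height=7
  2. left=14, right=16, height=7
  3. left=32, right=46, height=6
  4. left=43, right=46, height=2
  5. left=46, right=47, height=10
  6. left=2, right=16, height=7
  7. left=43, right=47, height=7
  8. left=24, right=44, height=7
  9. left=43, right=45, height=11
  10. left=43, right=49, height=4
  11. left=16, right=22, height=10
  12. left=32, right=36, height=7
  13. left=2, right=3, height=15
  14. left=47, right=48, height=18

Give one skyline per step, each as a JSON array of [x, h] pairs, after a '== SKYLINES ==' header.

== SKYLINES ==
[[32,7],[34,0]]
[[14,7],[16,0],[32,7],[34,0]]
[[14,7],[16,0],[32,7],[34,6],[46,0]]
[[14,7],[16,0],[32,7],[34,6],[46,0]]
[[14,7],[16,0],[32,7],[34,6],[46,10],[47,0]]
[[2,7],[16,0],[32,7],[34,6],[46,10],[47,0]]
[[2,7],[16,0],[32,7],[34,6],[43,7],[46,10],[47,0]]
[[2,7],[16,0],[24,7],[46,10],[47,0]]
[[2,7],[16,0],[24,7],[43,11],[45,7],[46,10],[47,0]]
[[2,7],[16,0],[24,7],[43,11],[45,7],[46,10],[47,4],[49,0]]
[[2,7],[16,10],[22,0],[24,7],[43,11],[45,7],[46,10],[47,4],[49,0]]
[[2,7],[16,10],[22,0],[24,7],[43,11],[45,7],[46,10],[47,4],[49,0]]
[[2,15],[3,7],[16,10],[22,0],[24,7],[43,11],[45,7],[46,10],[47,4],[49,0]]
[[2,15],[3,7],[16,10],[22,0],[24,7],[43,11],[45,7],[46,10],[47,18],[48,4],[49,0]]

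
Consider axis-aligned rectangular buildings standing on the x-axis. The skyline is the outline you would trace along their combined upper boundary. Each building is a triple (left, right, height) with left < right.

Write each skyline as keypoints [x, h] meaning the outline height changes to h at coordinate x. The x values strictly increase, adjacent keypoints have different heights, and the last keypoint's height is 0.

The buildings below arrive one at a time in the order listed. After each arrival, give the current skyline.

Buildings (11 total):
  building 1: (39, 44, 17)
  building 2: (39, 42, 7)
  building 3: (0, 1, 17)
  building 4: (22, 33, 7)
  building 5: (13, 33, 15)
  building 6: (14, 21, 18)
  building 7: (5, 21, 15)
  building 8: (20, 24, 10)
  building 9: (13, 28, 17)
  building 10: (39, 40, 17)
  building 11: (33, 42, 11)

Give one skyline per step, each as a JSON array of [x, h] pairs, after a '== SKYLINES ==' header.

== SKYLINES ==
[[39,17],[44,0]]
[[39,17],[44,0]]
[[0,17],[1,0],[39,17],[44,0]]
[[0,17],[1,0],[22,7],[33,0],[39,17],[44,0]]
[[0,17],[1,0],[13,15],[33,0],[39,17],[44,0]]
[[0,17],[1,0],[13,15],[14,18],[21,15],[33,0],[39,17],[44,0]]
[[0,17],[1,0],[5,15],[14,18],[21,15],[33,0],[39,17],[44,0]]
[[0,17],[1,0],[5,15],[14,18],[21,15],[33,0],[39,17],[44,0]]
[[0,17],[1,0],[5,15],[13,17],[14,18],[21,17],[28,15],[33,0],[39,17],[44,0]]
[[0,17],[1,0],[5,15],[13,17],[14,18],[21,17],[28,15],[33,0],[39,17],[44,0]]
[[0,17],[1,0],[5,15],[13,17],[14,18],[21,17],[28,15],[33,11],[39,17],[44,0]]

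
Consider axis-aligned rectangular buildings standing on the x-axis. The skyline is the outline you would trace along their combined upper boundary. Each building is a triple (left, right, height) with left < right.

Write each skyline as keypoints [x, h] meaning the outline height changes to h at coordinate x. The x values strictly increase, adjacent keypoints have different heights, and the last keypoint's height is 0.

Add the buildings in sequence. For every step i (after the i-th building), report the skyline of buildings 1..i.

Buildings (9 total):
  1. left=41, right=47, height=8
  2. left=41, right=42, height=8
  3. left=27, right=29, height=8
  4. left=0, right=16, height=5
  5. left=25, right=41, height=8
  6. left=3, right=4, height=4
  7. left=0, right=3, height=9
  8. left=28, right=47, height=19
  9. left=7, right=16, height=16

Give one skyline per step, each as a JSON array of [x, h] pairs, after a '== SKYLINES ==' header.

== SKYLINES ==
[[41,8],[47,0]]
[[41,8],[47,0]]
[[27,8],[29,0],[41,8],[47,0]]
[[0,5],[16,0],[27,8],[29,0],[41,8],[47,0]]
[[0,5],[16,0],[25,8],[47,0]]
[[0,5],[16,0],[25,8],[47,0]]
[[0,9],[3,5],[16,0],[25,8],[47,0]]
[[0,9],[3,5],[16,0],[25,8],[28,19],[47,0]]
[[0,9],[3,5],[7,16],[16,0],[25,8],[28,19],[47,0]]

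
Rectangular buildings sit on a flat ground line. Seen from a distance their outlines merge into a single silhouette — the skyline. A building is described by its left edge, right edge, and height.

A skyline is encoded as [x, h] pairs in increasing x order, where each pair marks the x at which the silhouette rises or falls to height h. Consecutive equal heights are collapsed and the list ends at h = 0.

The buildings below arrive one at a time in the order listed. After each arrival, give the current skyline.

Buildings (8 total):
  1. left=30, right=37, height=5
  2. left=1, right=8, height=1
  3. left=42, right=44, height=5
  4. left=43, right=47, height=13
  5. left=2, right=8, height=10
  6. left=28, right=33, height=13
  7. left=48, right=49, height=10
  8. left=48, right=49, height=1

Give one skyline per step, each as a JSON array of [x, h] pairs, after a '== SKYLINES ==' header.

== SKYLINES ==
[[30,5],[37,0]]
[[1,1],[8,0],[30,5],[37,0]]
[[1,1],[8,0],[30,5],[37,0],[42,5],[44,0]]
[[1,1],[8,0],[30,5],[37,0],[42,5],[43,13],[47,0]]
[[1,1],[2,10],[8,0],[30,5],[37,0],[42,5],[43,13],[47,0]]
[[1,1],[2,10],[8,0],[28,13],[33,5],[37,0],[42,5],[43,13],[47,0]]
[[1,1],[2,10],[8,0],[28,13],[33,5],[37,0],[42,5],[43,13],[47,0],[48,10],[49,0]]
[[1,1],[2,10],[8,0],[28,13],[33,5],[37,0],[42,5],[43,13],[47,0],[48,10],[49,0]]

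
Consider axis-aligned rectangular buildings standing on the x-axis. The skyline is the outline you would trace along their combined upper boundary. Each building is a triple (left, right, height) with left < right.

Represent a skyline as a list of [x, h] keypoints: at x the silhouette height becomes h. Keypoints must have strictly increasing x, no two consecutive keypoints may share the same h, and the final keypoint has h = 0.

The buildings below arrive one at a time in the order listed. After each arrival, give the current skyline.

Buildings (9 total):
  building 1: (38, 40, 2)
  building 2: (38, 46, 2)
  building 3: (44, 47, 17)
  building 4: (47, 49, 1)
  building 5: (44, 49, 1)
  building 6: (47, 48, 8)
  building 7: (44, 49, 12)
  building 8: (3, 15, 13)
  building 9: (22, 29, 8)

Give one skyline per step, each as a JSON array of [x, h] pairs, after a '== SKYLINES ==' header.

== SKYLINES ==
[[38,2],[40,0]]
[[38,2],[46,0]]
[[38,2],[44,17],[47,0]]
[[38,2],[44,17],[47,1],[49,0]]
[[38,2],[44,17],[47,1],[49,0]]
[[38,2],[44,17],[47,8],[48,1],[49,0]]
[[38,2],[44,17],[47,12],[49,0]]
[[3,13],[15,0],[38,2],[44,17],[47,12],[49,0]]
[[3,13],[15,0],[22,8],[29,0],[38,2],[44,17],[47,12],[49,0]]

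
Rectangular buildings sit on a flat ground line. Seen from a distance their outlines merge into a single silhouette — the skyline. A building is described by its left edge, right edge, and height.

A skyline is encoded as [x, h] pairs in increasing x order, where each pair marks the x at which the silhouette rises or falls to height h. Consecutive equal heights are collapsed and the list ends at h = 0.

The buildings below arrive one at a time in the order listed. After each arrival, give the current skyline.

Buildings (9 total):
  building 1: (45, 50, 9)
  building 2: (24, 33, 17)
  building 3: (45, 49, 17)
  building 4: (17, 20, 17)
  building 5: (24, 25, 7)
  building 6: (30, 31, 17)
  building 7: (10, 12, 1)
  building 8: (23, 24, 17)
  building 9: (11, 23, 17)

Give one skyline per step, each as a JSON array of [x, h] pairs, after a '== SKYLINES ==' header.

== SKYLINES ==
[[45,9],[50,0]]
[[24,17],[33,0],[45,9],[50,0]]
[[24,17],[33,0],[45,17],[49,9],[50,0]]
[[17,17],[20,0],[24,17],[33,0],[45,17],[49,9],[50,0]]
[[17,17],[20,0],[24,17],[33,0],[45,17],[49,9],[50,0]]
[[17,17],[20,0],[24,17],[33,0],[45,17],[49,9],[50,0]]
[[10,1],[12,0],[17,17],[20,0],[24,17],[33,0],[45,17],[49,9],[50,0]]
[[10,1],[12,0],[17,17],[20,0],[23,17],[33,0],[45,17],[49,9],[50,0]]
[[10,1],[11,17],[33,0],[45,17],[49,9],[50,0]]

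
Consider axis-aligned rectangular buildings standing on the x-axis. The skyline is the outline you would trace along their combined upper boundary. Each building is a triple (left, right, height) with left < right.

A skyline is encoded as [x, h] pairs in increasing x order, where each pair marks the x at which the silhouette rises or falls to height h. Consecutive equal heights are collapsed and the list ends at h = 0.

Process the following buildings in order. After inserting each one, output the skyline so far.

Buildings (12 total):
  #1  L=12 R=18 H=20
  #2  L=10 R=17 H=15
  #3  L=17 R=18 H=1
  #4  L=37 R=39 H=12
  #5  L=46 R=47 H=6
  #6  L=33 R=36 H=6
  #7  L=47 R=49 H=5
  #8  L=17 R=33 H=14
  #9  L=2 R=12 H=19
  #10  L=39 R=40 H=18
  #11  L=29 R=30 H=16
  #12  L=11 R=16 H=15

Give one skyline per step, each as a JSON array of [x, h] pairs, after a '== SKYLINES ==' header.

== SKYLINES ==
[[12,20],[18,0]]
[[10,15],[12,20],[18,0]]
[[10,15],[12,20],[18,0]]
[[10,15],[12,20],[18,0],[37,12],[39,0]]
[[10,15],[12,20],[18,0],[37,12],[39,0],[46,6],[47,0]]
[[10,15],[12,20],[18,0],[33,6],[36,0],[37,12],[39,0],[46,6],[47,0]]
[[10,15],[12,20],[18,0],[33,6],[36,0],[37,12],[39,0],[46,6],[47,5],[49,0]]
[[10,15],[12,20],[18,14],[33,6],[36,0],[37,12],[39,0],[46,6],[47,5],[49,0]]
[[2,19],[12,20],[18,14],[33,6],[36,0],[37,12],[39,0],[46,6],[47,5],[49,0]]
[[2,19],[12,20],[18,14],[33,6],[36,0],[37,12],[39,18],[40,0],[46,6],[47,5],[49,0]]
[[2,19],[12,20],[18,14],[29,16],[30,14],[33,6],[36,0],[37,12],[39,18],[40,0],[46,6],[47,5],[49,0]]
[[2,19],[12,20],[18,14],[29,16],[30,14],[33,6],[36,0],[37,12],[39,18],[40,0],[46,6],[47,5],[49,0]]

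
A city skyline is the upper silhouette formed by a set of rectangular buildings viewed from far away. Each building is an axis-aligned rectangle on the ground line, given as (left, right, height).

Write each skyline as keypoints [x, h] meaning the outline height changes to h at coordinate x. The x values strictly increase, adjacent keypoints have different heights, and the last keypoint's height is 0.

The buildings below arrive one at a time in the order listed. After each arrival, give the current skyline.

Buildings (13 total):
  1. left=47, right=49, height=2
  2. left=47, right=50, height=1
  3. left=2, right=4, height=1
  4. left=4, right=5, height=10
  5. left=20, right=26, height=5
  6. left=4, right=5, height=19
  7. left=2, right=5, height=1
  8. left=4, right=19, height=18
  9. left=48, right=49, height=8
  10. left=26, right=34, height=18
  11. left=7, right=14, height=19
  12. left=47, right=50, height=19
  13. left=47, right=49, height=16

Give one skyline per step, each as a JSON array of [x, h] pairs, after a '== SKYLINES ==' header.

== SKYLINES ==
[[47,2],[49,0]]
[[47,2],[49,1],[50,0]]
[[2,1],[4,0],[47,2],[49,1],[50,0]]
[[2,1],[4,10],[5,0],[47,2],[49,1],[50,0]]
[[2,1],[4,10],[5,0],[20,5],[26,0],[47,2],[49,1],[50,0]]
[[2,1],[4,19],[5,0],[20,5],[26,0],[47,2],[49,1],[50,0]]
[[2,1],[4,19],[5,0],[20,5],[26,0],[47,2],[49,1],[50,0]]
[[2,1],[4,19],[5,18],[19,0],[20,5],[26,0],[47,2],[49,1],[50,0]]
[[2,1],[4,19],[5,18],[19,0],[20,5],[26,0],[47,2],[48,8],[49,1],[50,0]]
[[2,1],[4,19],[5,18],[19,0],[20,5],[26,18],[34,0],[47,2],[48,8],[49,1],[50,0]]
[[2,1],[4,19],[5,18],[7,19],[14,18],[19,0],[20,5],[26,18],[34,0],[47,2],[48,8],[49,1],[50,0]]
[[2,1],[4,19],[5,18],[7,19],[14,18],[19,0],[20,5],[26,18],[34,0],[47,19],[50,0]]
[[2,1],[4,19],[5,18],[7,19],[14,18],[19,0],[20,5],[26,18],[34,0],[47,19],[50,0]]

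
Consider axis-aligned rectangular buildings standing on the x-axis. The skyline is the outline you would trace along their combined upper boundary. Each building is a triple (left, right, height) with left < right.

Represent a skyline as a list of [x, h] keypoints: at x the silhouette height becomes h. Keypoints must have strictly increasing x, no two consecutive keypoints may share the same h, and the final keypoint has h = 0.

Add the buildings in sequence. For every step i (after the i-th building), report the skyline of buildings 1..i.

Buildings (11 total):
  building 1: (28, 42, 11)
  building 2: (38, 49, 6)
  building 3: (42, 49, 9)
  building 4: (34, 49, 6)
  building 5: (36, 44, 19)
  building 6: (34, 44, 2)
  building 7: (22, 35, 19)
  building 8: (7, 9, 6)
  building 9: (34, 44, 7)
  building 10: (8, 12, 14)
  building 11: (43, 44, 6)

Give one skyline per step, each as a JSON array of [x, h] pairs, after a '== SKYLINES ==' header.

== SKYLINES ==
[[28,11],[42,0]]
[[28,11],[42,6],[49,0]]
[[28,11],[42,9],[49,0]]
[[28,11],[42,9],[49,0]]
[[28,11],[36,19],[44,9],[49,0]]
[[28,11],[36,19],[44,9],[49,0]]
[[22,19],[35,11],[36,19],[44,9],[49,0]]
[[7,6],[9,0],[22,19],[35,11],[36,19],[44,9],[49,0]]
[[7,6],[9,0],[22,19],[35,11],[36,19],[44,9],[49,0]]
[[7,6],[8,14],[12,0],[22,19],[35,11],[36,19],[44,9],[49,0]]
[[7,6],[8,14],[12,0],[22,19],[35,11],[36,19],[44,9],[49,0]]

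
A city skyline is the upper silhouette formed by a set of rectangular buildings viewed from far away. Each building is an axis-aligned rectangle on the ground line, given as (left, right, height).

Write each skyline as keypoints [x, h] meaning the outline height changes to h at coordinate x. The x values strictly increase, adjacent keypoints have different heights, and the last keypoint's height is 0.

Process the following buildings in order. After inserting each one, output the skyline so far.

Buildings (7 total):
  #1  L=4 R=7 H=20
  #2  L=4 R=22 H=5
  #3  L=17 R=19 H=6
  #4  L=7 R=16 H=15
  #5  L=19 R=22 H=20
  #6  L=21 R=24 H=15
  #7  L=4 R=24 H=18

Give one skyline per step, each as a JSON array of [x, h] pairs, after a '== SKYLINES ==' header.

== SKYLINES ==
[[4,20],[7,0]]
[[4,20],[7,5],[22,0]]
[[4,20],[7,5],[17,6],[19,5],[22,0]]
[[4,20],[7,15],[16,5],[17,6],[19,5],[22,0]]
[[4,20],[7,15],[16,5],[17,6],[19,20],[22,0]]
[[4,20],[7,15],[16,5],[17,6],[19,20],[22,15],[24,0]]
[[4,20],[7,18],[19,20],[22,18],[24,0]]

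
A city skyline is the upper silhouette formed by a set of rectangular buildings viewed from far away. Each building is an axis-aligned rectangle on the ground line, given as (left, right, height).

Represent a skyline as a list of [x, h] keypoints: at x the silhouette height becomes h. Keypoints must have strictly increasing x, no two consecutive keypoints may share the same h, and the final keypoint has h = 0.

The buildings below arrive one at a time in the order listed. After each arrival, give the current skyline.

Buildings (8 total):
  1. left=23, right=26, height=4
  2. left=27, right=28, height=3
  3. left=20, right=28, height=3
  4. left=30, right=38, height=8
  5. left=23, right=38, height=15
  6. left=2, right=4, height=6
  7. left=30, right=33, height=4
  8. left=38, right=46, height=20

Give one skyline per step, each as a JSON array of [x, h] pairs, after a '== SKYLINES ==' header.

== SKYLINES ==
[[23,4],[26,0]]
[[23,4],[26,0],[27,3],[28,0]]
[[20,3],[23,4],[26,3],[28,0]]
[[20,3],[23,4],[26,3],[28,0],[30,8],[38,0]]
[[20,3],[23,15],[38,0]]
[[2,6],[4,0],[20,3],[23,15],[38,0]]
[[2,6],[4,0],[20,3],[23,15],[38,0]]
[[2,6],[4,0],[20,3],[23,15],[38,20],[46,0]]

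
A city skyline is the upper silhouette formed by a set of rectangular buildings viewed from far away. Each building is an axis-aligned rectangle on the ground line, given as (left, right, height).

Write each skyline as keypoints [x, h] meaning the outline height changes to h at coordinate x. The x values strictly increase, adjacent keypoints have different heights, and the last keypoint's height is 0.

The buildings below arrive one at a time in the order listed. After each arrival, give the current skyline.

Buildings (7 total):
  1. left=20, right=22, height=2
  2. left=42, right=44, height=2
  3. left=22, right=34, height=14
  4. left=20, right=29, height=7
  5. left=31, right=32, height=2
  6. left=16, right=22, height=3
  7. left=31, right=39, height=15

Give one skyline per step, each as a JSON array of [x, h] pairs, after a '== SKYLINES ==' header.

== SKYLINES ==
[[20,2],[22,0]]
[[20,2],[22,0],[42,2],[44,0]]
[[20,2],[22,14],[34,0],[42,2],[44,0]]
[[20,7],[22,14],[34,0],[42,2],[44,0]]
[[20,7],[22,14],[34,0],[42,2],[44,0]]
[[16,3],[20,7],[22,14],[34,0],[42,2],[44,0]]
[[16,3],[20,7],[22,14],[31,15],[39,0],[42,2],[44,0]]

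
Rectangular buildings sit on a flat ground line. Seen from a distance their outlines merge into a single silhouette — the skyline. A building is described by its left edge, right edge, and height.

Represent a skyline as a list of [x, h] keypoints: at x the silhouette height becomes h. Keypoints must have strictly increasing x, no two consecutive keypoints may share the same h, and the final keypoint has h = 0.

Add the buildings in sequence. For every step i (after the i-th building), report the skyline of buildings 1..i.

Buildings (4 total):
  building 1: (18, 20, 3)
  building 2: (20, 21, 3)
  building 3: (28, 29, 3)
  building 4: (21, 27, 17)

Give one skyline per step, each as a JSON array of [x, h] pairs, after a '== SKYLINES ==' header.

== SKYLINES ==
[[18,3],[20,0]]
[[18,3],[21,0]]
[[18,3],[21,0],[28,3],[29,0]]
[[18,3],[21,17],[27,0],[28,3],[29,0]]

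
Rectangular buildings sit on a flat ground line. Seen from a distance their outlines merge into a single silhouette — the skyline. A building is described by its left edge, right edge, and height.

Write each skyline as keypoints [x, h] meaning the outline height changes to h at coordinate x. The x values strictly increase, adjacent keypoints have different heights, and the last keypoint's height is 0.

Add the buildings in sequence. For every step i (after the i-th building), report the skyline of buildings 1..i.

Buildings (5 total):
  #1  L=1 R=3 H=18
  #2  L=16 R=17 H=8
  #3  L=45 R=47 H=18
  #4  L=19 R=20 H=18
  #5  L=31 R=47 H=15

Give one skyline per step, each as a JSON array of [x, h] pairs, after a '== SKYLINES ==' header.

== SKYLINES ==
[[1,18],[3,0]]
[[1,18],[3,0],[16,8],[17,0]]
[[1,18],[3,0],[16,8],[17,0],[45,18],[47,0]]
[[1,18],[3,0],[16,8],[17,0],[19,18],[20,0],[45,18],[47,0]]
[[1,18],[3,0],[16,8],[17,0],[19,18],[20,0],[31,15],[45,18],[47,0]]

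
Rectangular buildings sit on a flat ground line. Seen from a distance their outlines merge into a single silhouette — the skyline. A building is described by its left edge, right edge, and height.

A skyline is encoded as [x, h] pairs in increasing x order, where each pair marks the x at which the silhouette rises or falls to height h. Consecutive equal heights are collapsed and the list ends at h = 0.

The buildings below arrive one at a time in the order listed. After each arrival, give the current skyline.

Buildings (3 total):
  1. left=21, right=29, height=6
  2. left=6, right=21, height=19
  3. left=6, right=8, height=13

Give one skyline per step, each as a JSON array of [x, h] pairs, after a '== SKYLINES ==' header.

== SKYLINES ==
[[21,6],[29,0]]
[[6,19],[21,6],[29,0]]
[[6,19],[21,6],[29,0]]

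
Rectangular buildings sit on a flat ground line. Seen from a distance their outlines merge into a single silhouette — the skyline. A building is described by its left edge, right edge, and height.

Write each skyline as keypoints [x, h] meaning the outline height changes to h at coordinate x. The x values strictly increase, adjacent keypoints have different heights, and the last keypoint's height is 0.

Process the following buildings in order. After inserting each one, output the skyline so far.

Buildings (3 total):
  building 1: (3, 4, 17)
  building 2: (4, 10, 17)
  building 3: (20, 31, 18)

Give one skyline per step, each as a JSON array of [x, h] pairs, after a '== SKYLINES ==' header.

== SKYLINES ==
[[3,17],[4,0]]
[[3,17],[10,0]]
[[3,17],[10,0],[20,18],[31,0]]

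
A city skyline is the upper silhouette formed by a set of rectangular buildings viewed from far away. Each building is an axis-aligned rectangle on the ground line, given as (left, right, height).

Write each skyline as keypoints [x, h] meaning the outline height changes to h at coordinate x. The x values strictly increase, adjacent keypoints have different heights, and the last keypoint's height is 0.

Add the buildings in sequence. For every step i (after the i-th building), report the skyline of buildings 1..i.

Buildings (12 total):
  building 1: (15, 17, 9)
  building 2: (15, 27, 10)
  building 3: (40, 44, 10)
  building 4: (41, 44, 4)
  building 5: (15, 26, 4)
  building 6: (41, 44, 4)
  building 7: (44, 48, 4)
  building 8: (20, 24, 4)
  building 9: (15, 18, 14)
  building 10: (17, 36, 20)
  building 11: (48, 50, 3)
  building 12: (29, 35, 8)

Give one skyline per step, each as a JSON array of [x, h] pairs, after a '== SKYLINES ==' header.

== SKYLINES ==
[[15,9],[17,0]]
[[15,10],[27,0]]
[[15,10],[27,0],[40,10],[44,0]]
[[15,10],[27,0],[40,10],[44,0]]
[[15,10],[27,0],[40,10],[44,0]]
[[15,10],[27,0],[40,10],[44,0]]
[[15,10],[27,0],[40,10],[44,4],[48,0]]
[[15,10],[27,0],[40,10],[44,4],[48,0]]
[[15,14],[18,10],[27,0],[40,10],[44,4],[48,0]]
[[15,14],[17,20],[36,0],[40,10],[44,4],[48,0]]
[[15,14],[17,20],[36,0],[40,10],[44,4],[48,3],[50,0]]
[[15,14],[17,20],[36,0],[40,10],[44,4],[48,3],[50,0]]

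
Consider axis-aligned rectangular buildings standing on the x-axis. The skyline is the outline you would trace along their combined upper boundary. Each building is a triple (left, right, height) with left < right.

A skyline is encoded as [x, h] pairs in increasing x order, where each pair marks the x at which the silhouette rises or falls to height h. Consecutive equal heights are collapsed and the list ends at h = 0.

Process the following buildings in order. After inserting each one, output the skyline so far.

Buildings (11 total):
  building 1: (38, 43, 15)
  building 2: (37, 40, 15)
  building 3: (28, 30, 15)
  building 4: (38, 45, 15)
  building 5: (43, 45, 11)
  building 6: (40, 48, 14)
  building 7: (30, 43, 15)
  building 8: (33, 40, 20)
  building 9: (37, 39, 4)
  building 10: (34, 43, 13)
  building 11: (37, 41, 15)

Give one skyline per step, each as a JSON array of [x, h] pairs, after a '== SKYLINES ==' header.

== SKYLINES ==
[[38,15],[43,0]]
[[37,15],[43,0]]
[[28,15],[30,0],[37,15],[43,0]]
[[28,15],[30,0],[37,15],[45,0]]
[[28,15],[30,0],[37,15],[45,0]]
[[28,15],[30,0],[37,15],[45,14],[48,0]]
[[28,15],[45,14],[48,0]]
[[28,15],[33,20],[40,15],[45,14],[48,0]]
[[28,15],[33,20],[40,15],[45,14],[48,0]]
[[28,15],[33,20],[40,15],[45,14],[48,0]]
[[28,15],[33,20],[40,15],[45,14],[48,0]]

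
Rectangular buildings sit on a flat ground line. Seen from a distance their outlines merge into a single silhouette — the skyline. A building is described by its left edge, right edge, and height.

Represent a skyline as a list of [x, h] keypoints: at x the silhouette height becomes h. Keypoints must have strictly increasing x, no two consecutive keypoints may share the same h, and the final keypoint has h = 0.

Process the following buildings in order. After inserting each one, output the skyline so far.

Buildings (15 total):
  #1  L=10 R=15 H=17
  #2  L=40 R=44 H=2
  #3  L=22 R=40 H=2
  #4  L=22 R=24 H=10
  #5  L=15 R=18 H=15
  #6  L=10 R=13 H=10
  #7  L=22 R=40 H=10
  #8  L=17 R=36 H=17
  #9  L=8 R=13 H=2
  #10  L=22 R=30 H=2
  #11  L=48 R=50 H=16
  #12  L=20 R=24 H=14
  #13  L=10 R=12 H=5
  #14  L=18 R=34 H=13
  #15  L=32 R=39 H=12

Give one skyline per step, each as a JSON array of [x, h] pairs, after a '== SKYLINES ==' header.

== SKYLINES ==
[[10,17],[15,0]]
[[10,17],[15,0],[40,2],[44,0]]
[[10,17],[15,0],[22,2],[44,0]]
[[10,17],[15,0],[22,10],[24,2],[44,0]]
[[10,17],[15,15],[18,0],[22,10],[24,2],[44,0]]
[[10,17],[15,15],[18,0],[22,10],[24,2],[44,0]]
[[10,17],[15,15],[18,0],[22,10],[40,2],[44,0]]
[[10,17],[15,15],[17,17],[36,10],[40,2],[44,0]]
[[8,2],[10,17],[15,15],[17,17],[36,10],[40,2],[44,0]]
[[8,2],[10,17],[15,15],[17,17],[36,10],[40,2],[44,0]]
[[8,2],[10,17],[15,15],[17,17],[36,10],[40,2],[44,0],[48,16],[50,0]]
[[8,2],[10,17],[15,15],[17,17],[36,10],[40,2],[44,0],[48,16],[50,0]]
[[8,2],[10,17],[15,15],[17,17],[36,10],[40,2],[44,0],[48,16],[50,0]]
[[8,2],[10,17],[15,15],[17,17],[36,10],[40,2],[44,0],[48,16],[50,0]]
[[8,2],[10,17],[15,15],[17,17],[36,12],[39,10],[40,2],[44,0],[48,16],[50,0]]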